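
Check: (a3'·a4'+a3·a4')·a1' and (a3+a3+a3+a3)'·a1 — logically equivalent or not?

No

E1: (a3'·a4'+a3·a4')·a1'
    = a4'·a1'   [distribution]
E2: (a3+a3+a3+a3)'·a1
    = (a3+a3)'·a1   [idempotence]
    = a3'·a1   [idempotence]
These differ: at a1=1, a3=0, a4=0, E1 = 0 but E2 = 1.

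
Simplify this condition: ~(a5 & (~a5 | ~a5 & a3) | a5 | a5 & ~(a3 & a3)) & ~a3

~a5 & ~a3

~(a5 & (~a5 | ~a5 & a3) | a5 | a5 & ~(a3 & a3)) & ~a3
= ~(a5 & ~a5 | a5 | a5 & ~(a3 & a3)) & ~a3   — absorption
= ~(a5 & ~a5 | a5 | a5 & ~a3) & ~a3   — idempotence
= ~(a5 | a5 & ~a3) & ~a3   — complement / identity
= ~a5 & ~a3   — absorption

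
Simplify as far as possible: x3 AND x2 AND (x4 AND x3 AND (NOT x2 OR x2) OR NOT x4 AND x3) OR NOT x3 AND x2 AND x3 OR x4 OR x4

x3 AND x2 AND (x4 AND x3 AND (NOT x2 OR x2) OR NOT x4 AND x3) OR NOT x3 AND x2 AND x3 OR x4 OR x4
= x3 AND x2 AND (x4 AND x3 OR NOT x4 AND x3) OR NOT x3 AND x2 AND x3 OR x4 OR x4   (complement / identity)
= x3 AND x2 AND x3 OR NOT x3 AND x2 AND x3 OR x4 OR x4   (distribution)
= x2 AND x3 OR x4 OR x4   (distribution)
= x2 AND x3 OR x4   (idempotence)

x2 AND x3 OR x4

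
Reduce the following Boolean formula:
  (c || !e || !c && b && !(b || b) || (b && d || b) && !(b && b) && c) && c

c

(c || !e || !c && b && !(b || b) || (b && d || b) && !(b && b) && c) && c
= (c || !e || !c && b && !(b || b) || b && !(b && b) && c) && c
= (c || !e || !c && b && !(b || b) || b && !b && c) && c
= (c || !e || !c && b && !b || b && !b && c) && c
= (c || !e || b && !b) && c
= (c || !e) && c
= c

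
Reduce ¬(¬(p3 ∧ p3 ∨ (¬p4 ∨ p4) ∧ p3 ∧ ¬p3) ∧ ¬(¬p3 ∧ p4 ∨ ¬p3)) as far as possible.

¬(¬(p3 ∧ p3 ∨ (¬p4 ∨ p4) ∧ p3 ∧ ¬p3) ∧ ¬(¬p3 ∧ p4 ∨ ¬p3))
= ¬(¬(p3 ∧ p3 ∨ p3 ∧ ¬p3) ∧ ¬(¬p3 ∧ p4 ∨ ¬p3))   [complement / identity]
= p3 ∧ p3 ∨ p3 ∧ ¬p3 ∨ ¬p3 ∧ p4 ∨ ¬p3   [De Morgan]
= p3 ∨ ¬p3 ∧ p4 ∨ ¬p3   [distribution]
= p3 ∨ ¬p3   [absorption]
= True   [complement]

True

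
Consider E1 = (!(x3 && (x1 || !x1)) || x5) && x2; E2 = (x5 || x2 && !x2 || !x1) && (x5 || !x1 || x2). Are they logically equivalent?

No

E1: (!(x3 && (x1 || !x1)) || x5) && x2
    = (!x3 || x5) && x2   [complement / identity]
E2: (x5 || x2 && !x2 || !x1) && (x5 || !x1 || x2)
    = (x5 || !x1) && (x5 || !x1 || x2)   [complement / identity]
    = x5 || !x1   [absorption]
These differ: at x1=1, x2=0, x3=1, x5=1, E1 = 0 but E2 = 1.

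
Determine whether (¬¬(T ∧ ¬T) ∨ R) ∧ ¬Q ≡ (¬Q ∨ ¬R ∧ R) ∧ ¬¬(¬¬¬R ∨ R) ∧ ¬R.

No

E1: (¬¬(T ∧ ¬T) ∨ R) ∧ ¬Q
    = (T ∧ ¬T ∨ R) ∧ ¬Q   [double negation]
    = R ∧ ¬Q   [complement / identity]
E2: (¬Q ∨ ¬R ∧ R) ∧ ¬¬(¬¬¬R ∨ R) ∧ ¬R
    = (¬Q ∨ ¬R ∧ R) ∧ (¬¬¬R ∨ R) ∧ ¬R   [double negation]
    = ¬Q ∧ (¬¬¬R ∨ R) ∧ ¬R   [complement / identity]
    = ¬Q ∧ (¬R ∨ R) ∧ ¬R   [double negation]
    = ¬Q ∧ ¬R   [complement / identity]
These differ: at Q=0, R=1, T=0, E1 = 1 but E2 = 0.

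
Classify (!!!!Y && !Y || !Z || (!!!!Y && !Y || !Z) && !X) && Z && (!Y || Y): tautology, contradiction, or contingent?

contradiction

(!!!!Y && !Y || !Z || (!!!!Y && !Y || !Z) && !X) && Z && (!Y || Y)
= (!!!!Y && !Y || !Z) && Z && (!Y || Y)   (absorption)
= (!!!!Y && !Y || !Z) && Z   (complement / identity)
= (!!Y && !Y || !Z) && Z   (double negation)
= (Y && !Y || !Z) && Z   (double negation)
= !Z && Z   (complement / identity)
= false   (complement)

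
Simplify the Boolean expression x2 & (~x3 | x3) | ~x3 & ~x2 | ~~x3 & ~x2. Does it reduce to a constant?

1

x2 & (~x3 | x3) | ~x3 & ~x2 | ~~x3 & ~x2
= x2 & (~x3 | x3) | ~x3 & ~x2 | x3 & ~x2   [double negation]
= x2 & (~x3 | x3) | ~x2   [distribution]
= x2 | ~x2   [complement / identity]
= 1   [complement]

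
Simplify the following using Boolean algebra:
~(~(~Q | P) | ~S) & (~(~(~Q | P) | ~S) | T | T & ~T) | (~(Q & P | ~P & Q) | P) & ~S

~Q | P

~(~(~Q | P) | ~S) & (~(~(~Q | P) | ~S) | T | T & ~T) | (~(Q & P | ~P & Q) | P) & ~S
= ~(~(~Q | P) | ~S) & (~(~(~Q | P) | ~S) | T | T & ~T) | (~Q | P) & ~S   (distribution)
= ~(~(~Q | P) | ~S) & (~(~(~Q | P) | ~S) | T) | (~Q | P) & ~S   (complement / identity)
= ~(~(~Q | P) | ~S) | (~Q | P) & ~S   (absorption)
= (~Q | P) & S | (~Q | P) & ~S   (De Morgan)
= ~Q | P   (distribution)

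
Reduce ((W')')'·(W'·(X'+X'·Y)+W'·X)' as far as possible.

0

((W')')'·(W'·(X'+X'·Y)+W'·X)'
= ((W')')'·(W'·X'+W'·X)'   (absorption)
= ((W')')'·(W')'   (distribution)
= W'·(W')'   (double negation)
= W'·W   (double negation)
= 0   (complement)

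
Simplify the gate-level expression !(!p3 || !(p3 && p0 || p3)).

!(!p3 || !(p3 && p0 || p3))
= !(!p3 || !p3)   — absorption
= !!p3   — idempotence
= p3   — double negation

p3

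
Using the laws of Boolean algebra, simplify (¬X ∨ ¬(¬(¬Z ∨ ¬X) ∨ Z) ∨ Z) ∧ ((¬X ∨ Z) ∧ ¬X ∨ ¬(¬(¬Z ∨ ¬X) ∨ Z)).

(¬X ∨ ¬(¬(¬Z ∨ ¬X) ∨ Z) ∨ Z) ∧ ((¬X ∨ Z) ∧ ¬X ∨ ¬(¬(¬Z ∨ ¬X) ∨ Z))
= (¬X ∨ ¬(¬(¬Z ∨ ¬X) ∨ Z) ∨ Z) ∧ (¬X ∨ ¬(¬(¬Z ∨ ¬X) ∨ Z))
= ¬X ∨ ¬(¬(¬Z ∨ ¬X) ∨ Z)
= ¬X ∨ ¬(Z ∧ X ∨ Z)
= ¬X ∨ ¬Z

¬X ∨ ¬Z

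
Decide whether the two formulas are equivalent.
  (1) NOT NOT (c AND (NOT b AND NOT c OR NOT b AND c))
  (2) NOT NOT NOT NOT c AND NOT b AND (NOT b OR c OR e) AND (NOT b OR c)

Yes

E1: NOT NOT (c AND (NOT b AND NOT c OR NOT b AND c))
    = NOT NOT (c AND NOT b)
    = c AND NOT b
E2: NOT NOT NOT NOT c AND NOT b AND (NOT b OR c OR e) AND (NOT b OR c)
    = NOT NOT NOT NOT c AND NOT b AND (NOT b OR c)
    = NOT NOT NOT NOT c AND NOT b
    = NOT NOT c AND NOT b
    = c AND NOT b
Both reduce to c AND NOT b, so they are equivalent.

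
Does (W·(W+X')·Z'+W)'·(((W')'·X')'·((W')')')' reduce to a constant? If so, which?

yes, False

(W·(W+X')·Z'+W)'·(((W')'·X')'·((W')')')'
= (W·(W+X')·Z'+W)'·((W')'·X'+(W')')   — De Morgan
= (W·Z'+W)'·((W')'·X'+(W')')   — absorption
= (W·Z'+W)'·(W')'   — absorption
= W'·(W')'   — absorption
= W'·W   — double negation
= 0   — complement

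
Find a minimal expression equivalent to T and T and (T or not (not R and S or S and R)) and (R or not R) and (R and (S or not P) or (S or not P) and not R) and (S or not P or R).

T and (S or not P)

T and T and (T or not (not R and S or S and R)) and (R or not R) and (R and (S or not P) or (S or not P) and not R) and (S or not P or R)
= T and T and (T or not S) and (R or not R) and (R and (S or not P) or (S or not P) and not R) and (S or not P or R)
= T and T and (T or not S) and (R or not R) and (S or not P) and (S or not P or R)
= T and (T or not S) and (R or not R) and (S or not P) and (S or not P or R)
= T and (T or not S) and (S or not P) and (S or not P or R)
= T and (T or not S) and (S or not P)
= T and (S or not P)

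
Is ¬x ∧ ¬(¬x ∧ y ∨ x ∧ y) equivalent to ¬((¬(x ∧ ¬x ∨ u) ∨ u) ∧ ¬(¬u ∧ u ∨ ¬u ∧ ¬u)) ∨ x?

No

E1: ¬x ∧ ¬(¬x ∧ y ∨ x ∧ y)
    = ¬x ∧ ¬y   — distribution
E2: ¬((¬(x ∧ ¬x ∨ u) ∨ u) ∧ ¬(¬u ∧ u ∨ ¬u ∧ ¬u)) ∨ x
    = ¬((¬(x ∧ ¬x ∨ u) ∨ u) ∧ ¬¬u) ∨ x   — distribution
    = ¬((¬u ∨ u) ∧ ¬¬u) ∨ x   — complement / identity
    = ¬((¬u ∨ u) ∧ u) ∨ x   — double negation
    = ¬u ∨ x   — complement / identity
These differ: at u=0, x=1, y=1, E1 = 0 but E2 = 1.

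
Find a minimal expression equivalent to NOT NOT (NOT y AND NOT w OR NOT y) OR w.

NOT NOT (NOT y AND NOT w OR NOT y) OR w
= NOT NOT NOT y OR w   [absorption]
= NOT y OR w   [double negation]

NOT y OR w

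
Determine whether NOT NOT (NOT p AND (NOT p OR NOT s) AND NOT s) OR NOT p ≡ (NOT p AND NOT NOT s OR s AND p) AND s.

No

E1: NOT NOT (NOT p AND (NOT p OR NOT s) AND NOT s) OR NOT p
    = NOT p AND (NOT p OR NOT s) AND NOT s OR NOT p
    = NOT p AND NOT s OR NOT p
    = NOT p
E2: (NOT p AND NOT NOT s OR s AND p) AND s
    = (NOT p AND s OR s AND p) AND s
    = s AND s
    = s
These differ: at p=0, s=0, E1 = 1 but E2 = 0.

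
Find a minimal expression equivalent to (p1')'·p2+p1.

p1

(p1')'·p2+p1
= p1·p2+p1   [double negation]
= p1   [absorption]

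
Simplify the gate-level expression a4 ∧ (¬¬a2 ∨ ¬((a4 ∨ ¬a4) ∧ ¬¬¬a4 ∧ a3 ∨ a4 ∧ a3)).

a4 ∧ (a2 ∨ ¬a3)

a4 ∧ (¬¬a2 ∨ ¬((a4 ∨ ¬a4) ∧ ¬¬¬a4 ∧ a3 ∨ a4 ∧ a3))
= a4 ∧ (a2 ∨ ¬((a4 ∨ ¬a4) ∧ ¬¬¬a4 ∧ a3 ∨ a4 ∧ a3))   (double negation)
= a4 ∧ (a2 ∨ ¬((a4 ∨ ¬a4) ∧ ¬a4 ∧ a3 ∨ a4 ∧ a3))   (double negation)
= a4 ∧ (a2 ∨ ¬(¬a4 ∧ a3 ∨ a4 ∧ a3))   (complement / identity)
= a4 ∧ (a2 ∨ ¬a3)   (distribution)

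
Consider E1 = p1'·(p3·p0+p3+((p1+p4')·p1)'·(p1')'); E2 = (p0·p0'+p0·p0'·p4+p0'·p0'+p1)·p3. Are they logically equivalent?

No

E1: p1'·(p3·p0+p3+((p1+p4')·p1)'·(p1')')
    = p1'·(p3+((p1+p4')·p1)'·(p1')')   — absorption
    = p1'·(p3+p1'·(p1')')   — absorption
    = p1'·(p3+p1'·p1)   — double negation
    = p1'·p3   — complement / identity
E2: (p0·p0'+p0·p0'·p4+p0'·p0'+p1)·p3
    = (p0·p0'+p0'·p0'+p1)·p3   — absorption
    = (p0'+p1)·p3   — distribution
These differ: at p0=0, p1=1, p3=1, p4=1, E1 = 0 but E2 = 1.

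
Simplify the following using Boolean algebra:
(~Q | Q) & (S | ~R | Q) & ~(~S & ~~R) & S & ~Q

(~Q | Q) & (S | ~R | Q) & ~(~S & ~~R) & S & ~Q
= (S | ~R | Q) & ~(~S & ~~R) & S & ~Q   [complement / identity]
= (S | ~R | Q) & (S | ~R) & S & ~Q   [De Morgan]
= (S | ~R) & S & ~Q   [absorption]
= S & ~Q   [absorption]

S & ~Q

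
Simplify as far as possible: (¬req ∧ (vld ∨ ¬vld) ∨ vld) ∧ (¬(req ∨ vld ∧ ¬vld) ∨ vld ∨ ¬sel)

(¬req ∧ (vld ∨ ¬vld) ∨ vld) ∧ (¬(req ∨ vld ∧ ¬vld) ∨ vld ∨ ¬sel)
= (¬req ∨ vld) ∧ (¬(req ∨ vld ∧ ¬vld) ∨ vld ∨ ¬sel)   — complement / identity
= (¬req ∨ vld) ∧ (¬req ∨ vld ∨ ¬sel)   — complement / identity
= ¬req ∨ vld   — absorption

¬req ∨ vld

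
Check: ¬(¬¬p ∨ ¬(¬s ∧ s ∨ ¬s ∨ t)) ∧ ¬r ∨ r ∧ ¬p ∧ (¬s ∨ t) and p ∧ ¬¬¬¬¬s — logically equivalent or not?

E1: ¬(¬¬p ∨ ¬(¬s ∧ s ∨ ¬s ∨ t)) ∧ ¬r ∨ r ∧ ¬p ∧ (¬s ∨ t)
    = ¬p ∧ (¬s ∧ s ∨ ¬s ∨ t) ∧ ¬r ∨ r ∧ ¬p ∧ (¬s ∨ t)   — De Morgan
    = ¬p ∧ (¬s ∨ t) ∧ ¬r ∨ r ∧ ¬p ∧ (¬s ∨ t)   — complement / identity
    = ¬p ∧ (¬s ∨ t)   — distribution
E2: p ∧ ¬¬¬¬¬s
    = p ∧ ¬¬¬s   — double negation
    = p ∧ ¬s   — double negation
These differ: at p=1, r=1, s=0, t=1, E1 = 0 but E2 = 1.

No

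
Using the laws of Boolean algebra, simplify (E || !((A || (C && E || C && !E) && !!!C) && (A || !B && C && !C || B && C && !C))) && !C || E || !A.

E || !A

(E || !((A || (C && E || C && !E) && !!!C) && (A || !B && C && !C || B && C && !C))) && !C || E || !A
= (E || !((A || (C && E || C && !E) && !!!C) && (A || C && !C))) && !C || E || !A   — distribution
= (E || !((A || (C && E || C && !E) && !C) && (A || C && !C))) && !C || E || !A   — double negation
= (E || !((A || C && !C) && (A || C && !C))) && !C || E || !A   — distribution
= (E || !(A || C && !C)) && !C || E || !A   — idempotence
= (E || !A) && !C || E || !A   — complement / identity
= E || !A   — absorption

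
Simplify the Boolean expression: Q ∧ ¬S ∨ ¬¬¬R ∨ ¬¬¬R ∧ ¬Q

Q ∧ ¬S ∨ ¬¬¬R ∨ ¬¬¬R ∧ ¬Q
= Q ∧ ¬S ∨ ¬¬¬R   [absorption]
= Q ∧ ¬S ∨ ¬R   [double negation]

Q ∧ ¬S ∨ ¬R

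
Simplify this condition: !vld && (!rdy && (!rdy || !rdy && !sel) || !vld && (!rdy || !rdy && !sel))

!vld && (!rdy && (!rdy || !rdy && !sel) || !vld && (!rdy || !rdy && !sel))
= !vld && (!rdy || !rdy && !sel) && (!rdy || !vld)   — distribution
= !vld && !rdy && (!rdy || !vld)   — absorption
= !vld && !rdy   — absorption

!vld && !rdy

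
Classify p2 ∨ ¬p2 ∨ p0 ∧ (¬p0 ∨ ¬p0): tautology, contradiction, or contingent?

tautology

p2 ∨ ¬p2 ∨ p0 ∧ (¬p0 ∨ ¬p0)
= p2 ∨ ¬p2 ∨ p0 ∧ ¬p0   [idempotence]
= p2 ∨ ¬p2   [complement / identity]
= True   [complement]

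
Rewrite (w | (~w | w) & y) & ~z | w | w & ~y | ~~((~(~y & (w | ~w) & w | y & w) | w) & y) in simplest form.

w | y

(w | (~w | w) & y) & ~z | w | w & ~y | ~~((~(~y & (w | ~w) & w | y & w) | w) & y)
= (w | (~w | w) & y) & ~z | w | w & ~y | (~(~y & (w | ~w) & w | y & w) | w) & y   — double negation
= (w | (~w | w) & y) & ~z | w | (~(~y & (w | ~w) & w | y & w) | w) & y   — absorption
= (w | (~w | w) & y) & ~z | w | (~(~y & w | y & w) | w) & y   — complement / identity
= (w | (~w | w) & y) & ~z | w | (~w | w) & y   — distribution
= w | (~w | w) & y   — absorption
= w | y   — complement / identity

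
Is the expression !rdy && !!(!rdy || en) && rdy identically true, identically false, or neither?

!rdy && !!(!rdy || en) && rdy
= !rdy && (!rdy || en) && rdy   (double negation)
= !rdy && rdy   (absorption)
= false   (complement)

identically false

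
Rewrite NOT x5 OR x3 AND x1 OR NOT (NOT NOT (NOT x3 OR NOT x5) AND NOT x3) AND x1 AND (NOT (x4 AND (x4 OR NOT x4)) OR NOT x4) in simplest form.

NOT x5 OR x3 AND x1 OR NOT (NOT NOT (NOT x3 OR NOT x5) AND NOT x3) AND x1 AND (NOT (x4 AND (x4 OR NOT x4)) OR NOT x4)
= NOT x5 OR x3 AND x1 OR NOT (NOT (x3 AND x5) AND NOT x3) AND x1 AND (NOT (x4 AND (x4 OR NOT x4)) OR NOT x4)   — De Morgan
= NOT x5 OR x3 AND x1 OR NOT (NOT (x3 AND x5) AND NOT x3) AND x1 AND (NOT x4 OR NOT x4)   — complement / identity
= NOT x5 OR x3 AND x1 OR (x3 AND x5 OR x3) AND x1 AND (NOT x4 OR NOT x4)   — De Morgan
= NOT x5 OR x3 AND x1 OR x3 AND x1 AND (NOT x4 OR NOT x4)   — absorption
= NOT x5 OR x3 AND x1 OR x3 AND x1 AND NOT x4   — idempotence
= NOT x5 OR x3 AND x1   — absorption

NOT x5 OR x3 AND x1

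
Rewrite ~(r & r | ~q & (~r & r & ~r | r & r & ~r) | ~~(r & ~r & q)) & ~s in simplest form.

~r & ~s

~(r & r | ~q & (~r & r & ~r | r & r & ~r) | ~~(r & ~r & q)) & ~s
= ~(r & r | ~q & r & ~r | ~~(r & ~r & q)) & ~s   — distribution
= ~(r & r | ~q & r & ~r | r & ~r & q) & ~s   — double negation
= ~(r & r | r & ~r) & ~s   — distribution
= ~r & ~s   — distribution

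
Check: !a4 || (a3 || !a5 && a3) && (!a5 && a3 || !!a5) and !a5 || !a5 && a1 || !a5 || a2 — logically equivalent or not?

No

E1: !a4 || (a3 || !a5 && a3) && (!a5 && a3 || !!a5)
    = !a4 || (a3 || !a5 && a3) && (!a5 && a3 || a5)   [double negation]
    = !a4 || a3 && a5 || !a5 && a3   [distribution]
    = !a4 || a3   [distribution]
E2: !a5 || !a5 && a1 || !a5 || a2
    = !a5 || !a5 || a2   [absorption]
    = !a5 || a2   [idempotence]
These differ: at a1=0, a2=0, a3=0, a4=0, a5=1, E1 = 1 but E2 = 0.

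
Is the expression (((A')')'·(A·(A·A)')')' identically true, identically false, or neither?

(((A')')'·(A·(A·A)')')'
= (((A')')'·(A·A')')'   [idempotence]
= (A')'+A·A'   [De Morgan]
= A+A·A'   [double negation]
= A   [complement / identity]
This depends on A, so it is not a constant.

neither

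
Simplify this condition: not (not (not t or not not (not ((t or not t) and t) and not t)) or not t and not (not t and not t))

not t

not (not (not t or not not (not ((t or not t) and t) and not t)) or not t and not (not t and not t))
= not (not (not t or not not (not t and not t)) or not t and not (not t and not t))   (complement / identity)
= not (t and not (not t and not t) or not t and not (not t and not t))   (De Morgan)
= not not (not t and not t)   (distribution)
= not not not t   (idempotence)
= not t   (double negation)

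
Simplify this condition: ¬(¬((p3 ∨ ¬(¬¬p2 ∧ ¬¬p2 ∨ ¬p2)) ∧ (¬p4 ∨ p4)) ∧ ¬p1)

¬(¬((p3 ∨ ¬(¬¬p2 ∧ ¬¬p2 ∨ ¬p2)) ∧ (¬p4 ∨ p4)) ∧ ¬p1)
= ¬(¬(p3 ∨ ¬(¬¬p2 ∧ ¬¬p2 ∨ ¬p2)) ∧ ¬p1)   [complement / identity]
= p3 ∨ ¬(¬¬p2 ∧ ¬¬p2 ∨ ¬p2) ∨ p1   [De Morgan]
= p3 ∨ ¬(¬¬p2 ∨ ¬p2) ∨ p1   [idempotence]
= p3 ∨ ¬p2 ∧ p2 ∨ p1   [De Morgan]
= p3 ∨ p1   [complement / identity]

p3 ∨ p1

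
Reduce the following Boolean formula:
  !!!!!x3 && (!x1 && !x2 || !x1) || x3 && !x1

!x1

!!!!!x3 && (!x1 && !x2 || !x1) || x3 && !x1
= !!!!!x3 && !x1 || x3 && !x1   — absorption
= !!!x3 && !x1 || x3 && !x1   — double negation
= !x3 && !x1 || x3 && !x1   — double negation
= !x1   — distribution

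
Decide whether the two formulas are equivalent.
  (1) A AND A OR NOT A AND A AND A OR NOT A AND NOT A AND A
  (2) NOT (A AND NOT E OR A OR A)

E1: A AND A OR NOT A AND A AND A OR NOT A AND NOT A AND A
    = A AND A OR NOT A AND A
    = A
E2: NOT (A AND NOT E OR A OR A)
    = NOT (A AND NOT E OR A)
    = NOT A
These differ: at A=0, E=0, E1 = 0 but E2 = 1.

No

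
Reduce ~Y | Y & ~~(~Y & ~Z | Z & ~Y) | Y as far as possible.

1

~Y | Y & ~~(~Y & ~Z | Z & ~Y) | Y
= ~Y | Y & ~~~Y | Y   — distribution
= ~Y | Y & ~Y | Y   — double negation
= ~Y | Y   — complement / identity
= 1   — complement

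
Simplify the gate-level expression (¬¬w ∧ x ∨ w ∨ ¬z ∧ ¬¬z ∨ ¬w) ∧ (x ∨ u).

x ∨ u

(¬¬w ∧ x ∨ w ∨ ¬z ∧ ¬¬z ∨ ¬w) ∧ (x ∨ u)
= (w ∧ x ∨ w ∨ ¬z ∧ ¬¬z ∨ ¬w) ∧ (x ∨ u)
= (w ∨ ¬z ∧ ¬¬z ∨ ¬w) ∧ (x ∨ u)
= (w ∨ ¬z ∧ z ∨ ¬w) ∧ (x ∨ u)
= (w ∨ ¬w) ∧ (x ∨ u)
= x ∨ u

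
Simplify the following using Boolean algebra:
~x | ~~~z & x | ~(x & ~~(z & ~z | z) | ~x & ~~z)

~x | ~z

~x | ~~~z & x | ~(x & ~~(z & ~z | z) | ~x & ~~z)
= ~x | ~~~z & x | ~(x & ~~z | ~x & ~~z)   [complement / identity]
= ~x | ~~~z & x | ~~~z   [distribution]
= ~x | ~~~z   [absorption]
= ~x | ~z   [double negation]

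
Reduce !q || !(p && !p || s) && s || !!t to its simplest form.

!q || !(p && !p || s) && s || !!t
= !q || !s && s || !!t   (complement / identity)
= !q || !!t   (complement / identity)
= !q || t   (double negation)

!q || t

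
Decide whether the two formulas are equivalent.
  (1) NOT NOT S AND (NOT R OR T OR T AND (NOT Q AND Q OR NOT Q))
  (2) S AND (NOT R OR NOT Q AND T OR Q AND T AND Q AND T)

Yes

E1: NOT NOT S AND (NOT R OR T OR T AND (NOT Q AND Q OR NOT Q))
    = S AND (NOT R OR T OR T AND (NOT Q AND Q OR NOT Q))   — double negation
    = S AND (NOT R OR T OR T AND NOT Q)   — complement / identity
    = S AND (NOT R OR T)   — absorption
E2: S AND (NOT R OR NOT Q AND T OR Q AND T AND Q AND T)
    = S AND (NOT R OR NOT Q AND T OR Q AND T)   — idempotence
    = S AND (NOT R OR T)   — distribution
Both reduce to S AND (NOT R OR T), so they are equivalent.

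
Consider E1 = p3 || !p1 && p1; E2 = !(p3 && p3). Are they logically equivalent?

No

E1: p3 || !p1 && p1
    = p3   (complement / identity)
E2: !(p3 && p3)
    = !p3   (idempotence)
These differ: at p1=0, p3=1, E1 = 1 but E2 = 0.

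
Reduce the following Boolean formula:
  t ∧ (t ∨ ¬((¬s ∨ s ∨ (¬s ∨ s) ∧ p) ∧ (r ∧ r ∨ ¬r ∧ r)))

t ∧ (t ∨ ¬((¬s ∨ s ∨ (¬s ∨ s) ∧ p) ∧ (r ∧ r ∨ ¬r ∧ r)))
= t ∧ (t ∨ ¬((¬s ∨ s ∨ (¬s ∨ s) ∧ p) ∧ r))   — distribution
= t ∧ (t ∨ ¬((¬s ∨ s) ∧ r))   — absorption
= t ∧ (t ∨ ¬r)   — complement / identity
= t   — absorption

t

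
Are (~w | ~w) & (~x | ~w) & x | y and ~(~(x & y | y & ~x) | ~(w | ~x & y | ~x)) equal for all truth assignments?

No

E1: (~w | ~w) & (~x | ~w) & x | y
    = (~w & ~x | ~w) & x | y   — distribution
    = ~w & x | y   — absorption
E2: ~(~(x & y | y & ~x) | ~(w | ~x & y | ~x))
    = ~(~(x & y | y & ~x) | ~(w | ~x))   — absorption
    = (x & y | y & ~x) & (w | ~x)   — De Morgan
    = y & (w | ~x)   — distribution
These differ: at w=0, x=1, y=1, E1 = 1 but E2 = 0.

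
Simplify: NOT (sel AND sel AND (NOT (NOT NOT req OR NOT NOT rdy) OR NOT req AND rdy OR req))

NOT sel

NOT (sel AND sel AND (NOT (NOT NOT req OR NOT NOT rdy) OR NOT req AND rdy OR req))
= NOT (sel AND sel AND (NOT req AND NOT rdy OR NOT req AND rdy OR req))   — De Morgan
= NOT (sel AND sel AND (NOT req OR req))   — distribution
= NOT (sel AND sel)   — complement / identity
= NOT sel   — idempotence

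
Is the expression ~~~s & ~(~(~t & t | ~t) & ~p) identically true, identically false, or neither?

neither

~~~s & ~(~(~t & t | ~t) & ~p)
= ~s & ~(~(~t & t | ~t) & ~p)   (double negation)
= ~s & ~(~~t & ~p)   (complement / identity)
= ~s & (~t | p)   (De Morgan)
This depends on p, s, t, so it is not a constant.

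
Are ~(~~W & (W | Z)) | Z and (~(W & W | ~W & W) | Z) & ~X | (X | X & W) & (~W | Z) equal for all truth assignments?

E1: ~(~~W & (W | Z)) | Z
    = ~(W & (W | Z)) | Z   — double negation
    = ~W | Z   — absorption
E2: (~(W & W | ~W & W) | Z) & ~X | (X | X & W) & (~W | Z)
    = (~W | Z) & ~X | (X | X & W) & (~W | Z)   — distribution
    = (~W | Z) & ~X | X & (~W | Z)   — absorption
    = ~W | Z   — distribution
Both reduce to ~W | Z, so they are equivalent.

Yes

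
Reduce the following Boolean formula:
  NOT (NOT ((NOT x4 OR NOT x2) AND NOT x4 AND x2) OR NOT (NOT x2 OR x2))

NOT x4 AND x2

NOT (NOT ((NOT x4 OR NOT x2) AND NOT x4 AND x2) OR NOT (NOT x2 OR x2))
= NOT (NOT (NOT x4 AND x2) OR NOT (NOT x2 OR x2))   (absorption)
= NOT x4 AND x2 AND (NOT x2 OR x2)   (De Morgan)
= NOT x4 AND x2   (complement / identity)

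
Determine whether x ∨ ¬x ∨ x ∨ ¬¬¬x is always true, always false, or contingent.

x ∨ ¬x ∨ x ∨ ¬¬¬x
= x ∨ ¬x ∨ x ∨ ¬x
= x ∨ ¬x
= True

always true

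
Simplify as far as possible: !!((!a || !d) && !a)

!a

!!((!a || !d) && !a)
= (!a || !d) && !a   [double negation]
= !a   [absorption]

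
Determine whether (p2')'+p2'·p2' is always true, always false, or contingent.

always true

(p2')'+p2'·p2'
= p2+p2'·p2'   [double negation]
= p2+p2'   [idempotence]
= 1   [complement]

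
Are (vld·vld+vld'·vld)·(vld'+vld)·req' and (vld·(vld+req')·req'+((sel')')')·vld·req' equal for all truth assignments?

Yes

E1: (vld·vld+vld'·vld)·(vld'+vld)·req'
    = (vld·vld+vld'·vld)·req'
    = vld·req'
E2: (vld·(vld+req')·req'+((sel')')')·vld·req'
    = (vld·(vld+req')·req'+sel')·vld·req'
    = (vld·req'+sel')·vld·req'
    = vld·req'
Both reduce to vld·req', so they are equivalent.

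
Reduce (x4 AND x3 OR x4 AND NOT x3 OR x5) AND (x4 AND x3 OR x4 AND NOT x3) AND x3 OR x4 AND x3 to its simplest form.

(x4 AND x3 OR x4 AND NOT x3 OR x5) AND (x4 AND x3 OR x4 AND NOT x3) AND x3 OR x4 AND x3
= (x4 AND x3 OR x4 AND NOT x3) AND x3 OR x4 AND x3   (absorption)
= x4 AND x3 OR x4 AND x3   (distribution)
= x4 AND x3   (idempotence)

x4 AND x3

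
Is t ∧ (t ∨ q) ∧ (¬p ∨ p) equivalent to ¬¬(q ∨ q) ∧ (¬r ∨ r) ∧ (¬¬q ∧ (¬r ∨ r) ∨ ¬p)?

No

E1: t ∧ (t ∨ q) ∧ (¬p ∨ p)
    = t ∧ (t ∨ q)
    = t
E2: ¬¬(q ∨ q) ∧ (¬r ∨ r) ∧ (¬¬q ∧ (¬r ∨ r) ∨ ¬p)
    = ¬¬q ∧ (¬r ∨ r) ∧ (¬¬q ∧ (¬r ∨ r) ∨ ¬p)
    = ¬¬q ∧ (¬r ∨ r)
    = q ∧ (¬r ∨ r)
    = q
These differ: at p=0, q=1, r=0, t=0, E1 = 0 but E2 = 1.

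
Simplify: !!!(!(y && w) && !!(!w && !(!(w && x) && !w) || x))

y && w || !x

!!!(!(y && w) && !!(!w && !(!(w && x) && !w) || x))
= !!!(!(y && w) && !!(!w && (w && x || w) || x))   (De Morgan)
= !!!(!(y && w) && !!(!w && w || x))   (absorption)
= !!(y && w || !(!w && w || x))   (De Morgan)
= !!(y && w || !x)   (complement / identity)
= y && w || !x   (double negation)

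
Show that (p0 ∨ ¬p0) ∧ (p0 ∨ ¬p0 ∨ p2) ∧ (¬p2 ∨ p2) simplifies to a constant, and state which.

(p0 ∨ ¬p0) ∧ (p0 ∨ ¬p0 ∨ p2) ∧ (¬p2 ∨ p2)
= (p0 ∨ ¬p0 ∧ (¬p0 ∨ p2)) ∧ (¬p2 ∨ p2)   (distribution)
= (p0 ∨ ¬p0) ∧ (¬p2 ∨ p2)   (absorption)
= p0 ∨ ¬p0   (complement / identity)
= True   (complement)

True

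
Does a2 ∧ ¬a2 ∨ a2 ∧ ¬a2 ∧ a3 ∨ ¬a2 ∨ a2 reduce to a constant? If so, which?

yes, True

a2 ∧ ¬a2 ∨ a2 ∧ ¬a2 ∧ a3 ∨ ¬a2 ∨ a2
= a2 ∧ ¬a2 ∨ ¬a2 ∨ a2
= ¬a2 ∨ a2
= True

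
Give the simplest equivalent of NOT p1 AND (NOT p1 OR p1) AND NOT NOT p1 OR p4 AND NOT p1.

NOT p1 AND (NOT p1 OR p1) AND NOT NOT p1 OR p4 AND NOT p1
= NOT p1 AND (NOT p1 OR p1) AND p1 OR p4 AND NOT p1   [double negation]
= NOT p1 AND p1 OR p4 AND NOT p1   [complement / identity]
= p4 AND NOT p1   [complement / identity]

p4 AND NOT p1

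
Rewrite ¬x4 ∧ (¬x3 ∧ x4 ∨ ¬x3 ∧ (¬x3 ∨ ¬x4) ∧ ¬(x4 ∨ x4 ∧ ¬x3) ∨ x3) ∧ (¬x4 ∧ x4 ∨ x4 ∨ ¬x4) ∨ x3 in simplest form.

¬x4 ∧ (¬x3 ∧ x4 ∨ ¬x3 ∧ (¬x3 ∨ ¬x4) ∧ ¬(x4 ∨ x4 ∧ ¬x3) ∨ x3) ∧ (¬x4 ∧ x4 ∨ x4 ∨ ¬x4) ∨ x3
= ¬x4 ∧ (¬x3 ∧ x4 ∨ ¬x3 ∧ ¬(x4 ∨ x4 ∧ ¬x3) ∨ x3) ∧ (¬x4 ∧ x4 ∨ x4 ∨ ¬x4) ∨ x3
= ¬x4 ∧ (¬x3 ∧ x4 ∨ ¬x3 ∧ ¬x4 ∨ x3) ∧ (¬x4 ∧ x4 ∨ x4 ∨ ¬x4) ∨ x3
= ¬x4 ∧ (¬x3 ∧ x4 ∨ ¬x3 ∧ ¬x4 ∨ x3) ∧ (x4 ∨ ¬x4) ∨ x3
= ¬x4 ∧ (¬x3 ∨ x3) ∧ (x4 ∨ ¬x4) ∨ x3
= ¬x4 ∧ (¬x3 ∨ x3) ∨ x3
= ¬x4 ∨ x3

¬x4 ∨ x3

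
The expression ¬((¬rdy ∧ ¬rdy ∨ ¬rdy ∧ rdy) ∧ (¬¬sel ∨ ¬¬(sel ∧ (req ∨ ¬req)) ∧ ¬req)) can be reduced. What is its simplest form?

¬((¬rdy ∧ ¬rdy ∨ ¬rdy ∧ rdy) ∧ (¬¬sel ∨ ¬¬(sel ∧ (req ∨ ¬req)) ∧ ¬req))
= ¬((¬rdy ∧ ¬rdy ∨ ¬rdy ∧ rdy) ∧ (¬¬sel ∨ ¬¬sel ∧ ¬req))   [complement / identity]
= ¬(¬rdy ∧ (¬¬sel ∨ ¬¬sel ∧ ¬req))   [distribution]
= ¬(¬rdy ∧ ¬¬sel)   [absorption]
= rdy ∨ ¬sel   [De Morgan]

rdy ∨ ¬sel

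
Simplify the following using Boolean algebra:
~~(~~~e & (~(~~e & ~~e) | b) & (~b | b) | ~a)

~~(~~~e & (~(~~e & ~~e) | b) & (~b | b) | ~a)
= ~~(~~~e & (~~~e | b) & (~b | b) | ~a)
= ~~(~~~e & (~~~e | b) | ~a)
= ~~~e & (~~~e | b) | ~a
= ~~~e | ~a
= ~e | ~a

~e | ~a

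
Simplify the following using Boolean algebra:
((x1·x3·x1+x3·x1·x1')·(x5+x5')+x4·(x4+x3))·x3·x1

((x1·x3·x1+x3·x1·x1')·(x5+x5')+x4·(x4+x3))·x3·x1
= (x3·x1·(x5+x5')+x4·(x4+x3))·x3·x1   — distribution
= (x3·x1+x4·(x4+x3))·x3·x1   — complement / identity
= (x3·x1+x4)·x3·x1   — absorption
= x3·x1   — absorption

x3·x1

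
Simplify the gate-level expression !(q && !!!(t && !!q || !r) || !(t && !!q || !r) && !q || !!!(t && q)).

!(q && !!!(t && !!q || !r) || !(t && !!q || !r) && !q || !!!(t && q))
= !(q && !(t && !!q || !r) || !(t && !!q || !r) && !q || !!!(t && q))   (double negation)
= !(!(t && !!q || !r) || !!!(t && q))   (distribution)
= (t && !!q || !r) && !!(t && q)   (De Morgan)
= (t && !!q || !r) && t && q   (double negation)
= (t && q || !r) && t && q   (double negation)
= t && q   (absorption)

t && q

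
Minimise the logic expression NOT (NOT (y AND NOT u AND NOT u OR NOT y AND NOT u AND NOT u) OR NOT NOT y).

NOT (NOT (y AND NOT u AND NOT u OR NOT y AND NOT u AND NOT u) OR NOT NOT y)
= NOT (NOT (NOT u AND NOT u) OR NOT NOT y)   — distribution
= NOT (NOT NOT u OR NOT NOT y)   — idempotence
= NOT u AND NOT y   — De Morgan

NOT u AND NOT y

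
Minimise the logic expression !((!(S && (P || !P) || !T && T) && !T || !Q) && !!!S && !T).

S || T

!((!(S && (P || !P) || !T && T) && !T || !Q) && !!!S && !T)
= !((!(S || !T && T) && !T || !Q) && !!!S && !T)   [complement / identity]
= !((!(S || !T && T) && !T || !Q) && !S && !T)   [double negation]
= !((!S && !T || !Q) && !S && !T)   [complement / identity]
= !(!S && !T)   [absorption]
= S || T   [De Morgan]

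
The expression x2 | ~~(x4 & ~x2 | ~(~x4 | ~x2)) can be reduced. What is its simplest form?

x2 | ~~(x4 & ~x2 | ~(~x4 | ~x2))
= x2 | ~~(x4 & ~x2 | x4 & x2)   — De Morgan
= x2 | ~~x4   — distribution
= x2 | x4   — double negation

x2 | x4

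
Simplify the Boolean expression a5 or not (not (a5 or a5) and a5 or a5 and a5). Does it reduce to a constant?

True

a5 or not (not (a5 or a5) and a5 or a5 and a5)
= a5 or not (not a5 and a5 or a5 and a5)   — idempotence
= a5 or not a5   — distribution
= True   — complement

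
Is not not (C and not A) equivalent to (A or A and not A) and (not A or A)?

No

E1: not not (C and not A)
    = C and not A   (double negation)
E2: (A or A and not A) and (not A or A)
    = A or A and not A   (complement / identity)
    = A   (complement / identity)
These differ: at A=1, C=1, E1 = 0 but E2 = 1.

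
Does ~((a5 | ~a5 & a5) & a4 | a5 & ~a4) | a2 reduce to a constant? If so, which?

~((a5 | ~a5 & a5) & a4 | a5 & ~a4) | a2
= ~(a5 & a4 | a5 & ~a4) | a2   — complement / identity
= ~a5 | a2   — distribution
This depends on a2, a5, so it is not a constant.

no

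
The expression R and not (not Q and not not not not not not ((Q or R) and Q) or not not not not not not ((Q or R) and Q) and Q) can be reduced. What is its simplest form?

R and not (not Q and not not not not not not ((Q or R) and Q) or not not not not not not ((Q or R) and Q) and Q)
= R and not not not not not not not ((Q or R) and Q)   — distribution
= R and not not not not not ((Q or R) and Q)   — double negation
= R and not not not not not Q   — absorption
= R and not not not Q   — double negation
= R and not Q   — double negation

R and not Q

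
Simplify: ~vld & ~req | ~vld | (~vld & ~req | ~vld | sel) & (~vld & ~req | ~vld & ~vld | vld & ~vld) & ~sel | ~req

~vld | ~req

~vld & ~req | ~vld | (~vld & ~req | ~vld | sel) & (~vld & ~req | ~vld & ~vld | vld & ~vld) & ~sel | ~req
= ~vld & ~req | ~vld | (~vld & ~req | ~vld | sel) & (~vld & ~req | ~vld) & ~sel | ~req
= ~vld & ~req | ~vld | (~vld & ~req | ~vld) & ~sel | ~req
= ~vld & ~req | ~vld | ~req
= ~vld | ~req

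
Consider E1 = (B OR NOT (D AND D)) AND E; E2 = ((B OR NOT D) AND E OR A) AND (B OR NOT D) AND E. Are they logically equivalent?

E1: (B OR NOT (D AND D)) AND E
    = (B OR NOT D) AND E   (idempotence)
E2: ((B OR NOT D) AND E OR A) AND (B OR NOT D) AND E
    = (B OR NOT D) AND E   (absorption)
Both reduce to (B OR NOT D) AND E, so they are equivalent.

Yes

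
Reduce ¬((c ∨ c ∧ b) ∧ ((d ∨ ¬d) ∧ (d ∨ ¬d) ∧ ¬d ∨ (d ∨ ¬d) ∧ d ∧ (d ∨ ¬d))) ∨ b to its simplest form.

¬((c ∨ c ∧ b) ∧ ((d ∨ ¬d) ∧ (d ∨ ¬d) ∧ ¬d ∨ (d ∨ ¬d) ∧ d ∧ (d ∨ ¬d))) ∨ b
= ¬((c ∨ c ∧ b) ∧ ((d ∨ ¬d) ∧ (d ∨ ¬d) ∧ ¬d ∨ (d ∨ ¬d) ∧ d)) ∨ b   — complement / identity
= ¬((c ∨ c ∧ b) ∧ ((d ∨ ¬d) ∧ ¬d ∨ (d ∨ ¬d) ∧ d)) ∨ b   — complement / identity
= ¬(c ∧ ((d ∨ ¬d) ∧ ¬d ∨ (d ∨ ¬d) ∧ d)) ∨ b   — absorption
= ¬(c ∧ (d ∨ ¬d)) ∨ b   — distribution
= ¬c ∨ b   — complement / identity

¬c ∨ b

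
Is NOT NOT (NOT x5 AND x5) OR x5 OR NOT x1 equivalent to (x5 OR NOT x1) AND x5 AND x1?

E1: NOT NOT (NOT x5 AND x5) OR x5 OR NOT x1
    = NOT x5 AND x5 OR x5 OR NOT x1
    = x5 OR NOT x1
E2: (x5 OR NOT x1) AND x5 AND x1
    = x5 AND x1
These differ: at x1=0, x5=0, E1 = 1 but E2 = 0.

No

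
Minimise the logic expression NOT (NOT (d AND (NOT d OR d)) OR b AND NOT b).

d

NOT (NOT (d AND (NOT d OR d)) OR b AND NOT b)
= NOT NOT (d AND (NOT d OR d))   [complement / identity]
= d AND (NOT d OR d)   [double negation]
= d   [complement / identity]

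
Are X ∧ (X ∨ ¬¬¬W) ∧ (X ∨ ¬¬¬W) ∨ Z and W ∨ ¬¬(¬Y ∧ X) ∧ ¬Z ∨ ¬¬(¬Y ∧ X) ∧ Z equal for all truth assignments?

E1: X ∧ (X ∨ ¬¬¬W) ∧ (X ∨ ¬¬¬W) ∨ Z
    = X ∧ (X ∨ ¬¬¬W) ∨ Z
    = X ∧ (X ∨ ¬W) ∨ Z
    = X ∨ Z
E2: W ∨ ¬¬(¬Y ∧ X) ∧ ¬Z ∨ ¬¬(¬Y ∧ X) ∧ Z
    = W ∨ ¬¬(¬Y ∧ X)
    = W ∨ ¬Y ∧ X
These differ: at W=1, X=0, Y=1, Z=0, E1 = 0 but E2 = 1.

No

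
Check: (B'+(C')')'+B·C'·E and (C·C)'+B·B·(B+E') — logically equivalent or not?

No

E1: (B'+(C')')'+B·C'·E
    = B·C'+B·C'·E   (De Morgan)
    = B·C'   (absorption)
E2: (C·C)'+B·B·(B+E')
    = (C·C)'+B·B   (absorption)
    = C'+B·B   (idempotence)
    = C'+B   (idempotence)
These differ: at B=0, C=0, E=0, E1 = 0 but E2 = 1.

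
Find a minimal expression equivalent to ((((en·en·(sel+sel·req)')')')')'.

((((en·en·(sel+sel·req)')')')')'
= ((en·en·(sel+sel·req)')')'   [double negation]
= ((en·en·sel')')'   [absorption]
= en·en·sel'   [double negation]
= en·sel'   [idempotence]

en·sel'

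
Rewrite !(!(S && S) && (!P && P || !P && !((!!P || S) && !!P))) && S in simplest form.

!(!(S && S) && (!P && P || !P && !((!!P || S) && !!P))) && S
= !(!(S && S) && (!P && P || !P && !!!P)) && S   — absorption
= !(!(S && S) && (!P && P || !P && !P)) && S   — double negation
= !(!S && (!P && P || !P && !P)) && S   — idempotence
= !(!S && !P) && S   — distribution
= (S || P) && S   — De Morgan
= S   — absorption

S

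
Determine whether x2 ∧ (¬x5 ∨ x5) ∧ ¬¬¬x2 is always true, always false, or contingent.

x2 ∧ (¬x5 ∨ x5) ∧ ¬¬¬x2
= x2 ∧ ¬¬¬x2
= x2 ∧ ¬x2
= False

always false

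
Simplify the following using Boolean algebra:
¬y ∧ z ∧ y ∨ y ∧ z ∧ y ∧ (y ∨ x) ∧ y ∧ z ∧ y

z ∧ y

¬y ∧ z ∧ y ∨ y ∧ z ∧ y ∧ (y ∨ x) ∧ y ∧ z ∧ y
= ¬y ∧ z ∧ y ∨ y ∧ z ∧ y ∧ y ∧ z ∧ y   [absorption]
= ¬y ∧ z ∧ y ∨ y ∧ z ∧ y   [idempotence]
= z ∧ y   [distribution]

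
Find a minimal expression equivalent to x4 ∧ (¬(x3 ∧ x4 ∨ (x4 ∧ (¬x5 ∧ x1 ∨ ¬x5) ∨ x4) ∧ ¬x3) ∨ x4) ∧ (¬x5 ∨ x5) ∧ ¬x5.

x4 ∧ ¬x5

x4 ∧ (¬(x3 ∧ x4 ∨ (x4 ∧ (¬x5 ∧ x1 ∨ ¬x5) ∨ x4) ∧ ¬x3) ∨ x4) ∧ (¬x5 ∨ x5) ∧ ¬x5
= x4 ∧ (¬(x3 ∧ x4 ∨ (x4 ∧ ¬x5 ∨ x4) ∧ ¬x3) ∨ x4) ∧ (¬x5 ∨ x5) ∧ ¬x5
= x4 ∧ (¬(x3 ∧ x4 ∨ x4 ∧ ¬x3) ∨ x4) ∧ (¬x5 ∨ x5) ∧ ¬x5
= x4 ∧ (¬(x3 ∧ x4 ∨ x4 ∧ ¬x3) ∨ x4) ∧ ¬x5
= x4 ∧ (¬x4 ∨ x4) ∧ ¬x5
= x4 ∧ ¬x5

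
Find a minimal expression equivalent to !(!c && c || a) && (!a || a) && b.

!a && b

!(!c && c || a) && (!a || a) && b
= !a && (!a || a) && b
= !a && b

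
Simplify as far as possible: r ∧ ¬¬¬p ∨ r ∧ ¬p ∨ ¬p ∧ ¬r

r ∧ ¬¬¬p ∨ r ∧ ¬p ∨ ¬p ∧ ¬r
= r ∧ ¬p ∨ r ∧ ¬p ∨ ¬p ∧ ¬r   (double negation)
= r ∧ ¬p ∨ ¬p ∧ ¬r   (idempotence)
= ¬p   (distribution)

¬p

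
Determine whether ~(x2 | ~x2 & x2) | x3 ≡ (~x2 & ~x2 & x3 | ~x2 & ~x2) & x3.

No

E1: ~(x2 | ~x2 & x2) | x3
    = ~x2 | x3   (complement / identity)
E2: (~x2 & ~x2 & x3 | ~x2 & ~x2) & x3
    = ~x2 & ~x2 & x3   (absorption)
    = ~x2 & x3   (idempotence)
These differ: at x2=0, x3=0, E1 = 1 but E2 = 0.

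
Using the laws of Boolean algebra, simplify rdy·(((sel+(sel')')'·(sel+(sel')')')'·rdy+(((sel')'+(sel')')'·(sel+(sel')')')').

rdy·sel

rdy·(((sel+(sel')')'·(sel+(sel')')')'·rdy+(((sel')'+(sel')')'·(sel+(sel')')')')
= rdy·(((sel+(sel')')'·(sel+(sel')')')'·rdy+((sel+(sel')')'·(sel+(sel')')')')   — double negation
= rdy·((sel+(sel')')'·(sel+(sel')')')'   — absorption
= rdy·((sel+(sel')')')'   — idempotence
= rdy·((sel+sel)')'   — double negation
= rdy·(sel+sel)   — double negation
= rdy·sel   — idempotence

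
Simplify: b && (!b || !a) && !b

false

b && (!b || !a) && !b
= b && !b   [absorption]
= false   [complement]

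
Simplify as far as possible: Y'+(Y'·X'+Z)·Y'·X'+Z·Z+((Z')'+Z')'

Y'+Z

Y'+(Y'·X'+Z)·Y'·X'+Z·Z+((Z')'+Z')'
= Y'+(Y'·X'+Z)·Y'·X'+Z·Z+Z'·Z   [De Morgan]
= Y'+Y'·X'+Z·Z+Z'·Z   [absorption]
= Y'+Z·Z+Z'·Z   [absorption]
= Y'+Z   [distribution]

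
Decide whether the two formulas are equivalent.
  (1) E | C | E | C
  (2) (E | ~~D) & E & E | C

E1: E | C | E | C
    = E | C   (idempotence)
E2: (E | ~~D) & E & E | C
    = (E | D) & E & E | C   (double negation)
    = E & E | C   (absorption)
    = E | C   (idempotence)
Both reduce to E | C, so they are equivalent.

Yes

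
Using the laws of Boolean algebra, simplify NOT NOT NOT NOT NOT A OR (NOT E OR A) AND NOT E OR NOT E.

NOT NOT NOT NOT NOT A OR (NOT E OR A) AND NOT E OR NOT E
= NOT NOT NOT NOT NOT A OR NOT E OR NOT E   [absorption]
= NOT NOT NOT A OR NOT E OR NOT E   [double negation]
= NOT A OR NOT E OR NOT E   [double negation]
= NOT A OR NOT E   [idempotence]

NOT A OR NOT E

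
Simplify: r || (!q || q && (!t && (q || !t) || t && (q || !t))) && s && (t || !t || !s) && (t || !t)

r || s

r || (!q || q && (!t && (q || !t) || t && (q || !t))) && s && (t || !t || !s) && (t || !t)
= r || (!q || q && (q || !t)) && s && (t || !t || !s) && (t || !t)   (distribution)
= r || (!q || q) && s && (t || !t || !s) && (t || !t)   (absorption)
= r || (!q || q) && s && (t || !t)   (absorption)
= r || (!q || q) && s   (complement / identity)
= r || s   (complement / identity)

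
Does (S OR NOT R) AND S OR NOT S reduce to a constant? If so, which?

yes, True

(S OR NOT R) AND S OR NOT S
= S OR NOT S   (absorption)
= TRUE   (complement)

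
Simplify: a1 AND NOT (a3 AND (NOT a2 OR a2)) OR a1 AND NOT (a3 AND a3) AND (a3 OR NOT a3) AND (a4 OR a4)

a1 AND NOT a3

a1 AND NOT (a3 AND (NOT a2 OR a2)) OR a1 AND NOT (a3 AND a3) AND (a3 OR NOT a3) AND (a4 OR a4)
= a1 AND NOT a3 OR a1 AND NOT (a3 AND a3) AND (a3 OR NOT a3) AND (a4 OR a4)
= a1 AND NOT a3 OR a1 AND NOT a3 AND (a3 OR NOT a3) AND (a4 OR a4)
= a1 AND NOT a3 OR a1 AND NOT a3 AND (a4 OR a4)
= a1 AND NOT a3 OR a1 AND NOT a3 AND a4
= a1 AND NOT a3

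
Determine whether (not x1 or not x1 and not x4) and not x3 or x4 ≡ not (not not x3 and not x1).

No

E1: (not x1 or not x1 and not x4) and not x3 or x4
    = not x1 and not x3 or x4   (absorption)
E2: not (not not x3 and not x1)
    = not x3 or x1   (De Morgan)
These differ: at x1=1, x3=1, x4=0, E1 = 0 but E2 = 1.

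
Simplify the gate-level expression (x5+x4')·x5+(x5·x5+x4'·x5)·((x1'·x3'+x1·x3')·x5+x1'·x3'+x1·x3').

(x5+x4')·x5+(x5·x5+x4'·x5)·((x1'·x3'+x1·x3')·x5+x1'·x3'+x1·x3')
= (x5+x4')·x5+(x5+x4')·x5·((x1'·x3'+x1·x3')·x5+x1'·x3'+x1·x3')   [distribution]
= (x5+x4')·x5+(x5+x4')·x5·(x1'·x3'+x1·x3')   [absorption]
= (x5+x4')·x5+(x5+x4')·x5·x3'   [distribution]
= (x5+x4')·x5   [absorption]
= x5   [absorption]

x5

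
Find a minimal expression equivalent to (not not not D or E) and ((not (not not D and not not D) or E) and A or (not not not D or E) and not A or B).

not D or E

(not not not D or E) and ((not (not not D and not not D) or E) and A or (not not not D or E) and not A or B)
= (not not not D or E) and ((not not not D or E) and A or (not not not D or E) and not A or B)   — idempotence
= (not not not D or E) and (not not not D or E or B)   — distribution
= not not not D or E   — absorption
= not D or E   — double negation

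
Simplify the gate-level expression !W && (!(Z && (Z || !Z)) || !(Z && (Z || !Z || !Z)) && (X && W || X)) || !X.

!W && !Z || !X

!W && (!(Z && (Z || !Z)) || !(Z && (Z || !Z || !Z)) && (X && W || X)) || !X
= !W && (!(Z && (Z || !Z)) || !(Z && (Z || !Z || !Z)) && X) || !X
= !W && (!(Z && (Z || !Z)) || !(Z && (Z || !Z)) && X) || !X
= !W && !(Z && (Z || !Z)) || !X
= !W && !Z || !X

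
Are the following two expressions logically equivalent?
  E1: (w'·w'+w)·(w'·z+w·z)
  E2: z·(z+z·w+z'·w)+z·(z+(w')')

E1: (w'·w'+w)·(w'·z+w·z)
    = (w'·w'+w)·z   (distribution)
    = (w'+w)·z   (idempotence)
    = z   (complement / identity)
E2: z·(z+z·w+z'·w)+z·(z+(w')')
    = z·(z+w)+z·(z+(w')')   (distribution)
    = z·(z+w)+z·(z+w)   (double negation)
    = z·(z+w)   (idempotence)
    = z   (absorption)
Both reduce to z, so they are equivalent.

Yes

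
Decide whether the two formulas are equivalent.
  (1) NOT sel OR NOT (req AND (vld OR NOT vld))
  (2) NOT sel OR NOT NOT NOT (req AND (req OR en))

E1: NOT sel OR NOT (req AND (vld OR NOT vld))
    = NOT sel OR NOT req   — complement / identity
E2: NOT sel OR NOT NOT NOT (req AND (req OR en))
    = NOT sel OR NOT (req AND (req OR en))   — double negation
    = NOT sel OR NOT req   — absorption
Both reduce to NOT sel OR NOT req, so they are equivalent.

Yes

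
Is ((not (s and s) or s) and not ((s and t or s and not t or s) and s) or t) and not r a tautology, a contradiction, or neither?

neither

((not (s and s) or s) and not ((s and t or s and not t or s) and s) or t) and not r
= ((not (s and s) or s) and not ((s or s) and s) or t) and not r
= ((not s or s) and not ((s or s) and s) or t) and not r
= ((not s or s) and not (s and s) or t) and not r
= (not (s and s) or t) and not r
= (not s or t) and not r
This depends on r, s, t, so it is not a constant.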